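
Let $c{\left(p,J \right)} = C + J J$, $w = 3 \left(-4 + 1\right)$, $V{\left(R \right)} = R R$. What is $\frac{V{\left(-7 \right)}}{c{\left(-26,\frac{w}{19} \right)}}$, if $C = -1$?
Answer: $- \frac{2527}{40} \approx -63.175$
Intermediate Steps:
$V{\left(R \right)} = R^{2}$
$w = -9$ ($w = 3 \left(-3\right) = -9$)
$c{\left(p,J \right)} = -1 + J^{2}$ ($c{\left(p,J \right)} = -1 + J J = -1 + J^{2}$)
$\frac{V{\left(-7 \right)}}{c{\left(-26,\frac{w}{19} \right)}} = \frac{\left(-7\right)^{2}}{-1 + \left(- \frac{9}{19}\right)^{2}} = \frac{49}{-1 + \left(\left(-9\right) \frac{1}{19}\right)^{2}} = \frac{49}{-1 + \left(- \frac{9}{19}\right)^{2}} = \frac{49}{-1 + \frac{81}{361}} = \frac{49}{- \frac{280}{361}} = 49 \left(- \frac{361}{280}\right) = - \frac{2527}{40}$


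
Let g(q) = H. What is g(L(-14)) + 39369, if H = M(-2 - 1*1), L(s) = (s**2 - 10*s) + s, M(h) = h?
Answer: 39366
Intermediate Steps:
L(s) = s**2 - 9*s
H = -3 (H = -2 - 1*1 = -2 - 1 = -3)
g(q) = -3
g(L(-14)) + 39369 = -3 + 39369 = 39366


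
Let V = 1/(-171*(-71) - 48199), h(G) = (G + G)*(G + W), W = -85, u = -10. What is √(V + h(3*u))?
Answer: √74142459302/3278 ≈ 83.066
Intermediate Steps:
h(G) = 2*G*(-85 + G) (h(G) = (G + G)*(G - 85) = (2*G)*(-85 + G) = 2*G*(-85 + G))
V = -1/36058 (V = 1/(12141 - 48199) = 1/(-36058) = -1/36058 ≈ -2.7733e-5)
√(V + h(3*u)) = √(-1/36058 + 2*(3*(-10))*(-85 + 3*(-10))) = √(-1/36058 + 2*(-30)*(-85 - 30)) = √(-1/36058 + 2*(-30)*(-115)) = √(-1/36058 + 6900) = √(248800199/36058) = √74142459302/3278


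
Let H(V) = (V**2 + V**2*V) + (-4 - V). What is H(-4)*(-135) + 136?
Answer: 6616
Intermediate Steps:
H(V) = -4 + V**2 + V**3 - V (H(V) = (V**2 + V**3) + (-4 - V) = -4 + V**2 + V**3 - V)
H(-4)*(-135) + 136 = (-4 + (-4)**2 + (-4)**3 - 1*(-4))*(-135) + 136 = (-4 + 16 - 64 + 4)*(-135) + 136 = -48*(-135) + 136 = 6480 + 136 = 6616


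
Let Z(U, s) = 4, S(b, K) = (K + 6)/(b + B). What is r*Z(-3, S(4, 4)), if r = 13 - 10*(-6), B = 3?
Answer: 292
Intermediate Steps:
S(b, K) = (6 + K)/(3 + b) (S(b, K) = (K + 6)/(b + 3) = (6 + K)/(3 + b))
r = 73 (r = 13 + 60 = 73)
r*Z(-3, S(4, 4)) = 73*4 = 292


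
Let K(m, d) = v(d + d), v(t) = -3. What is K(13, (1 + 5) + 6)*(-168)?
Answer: 504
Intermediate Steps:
K(m, d) = -3
K(13, (1 + 5) + 6)*(-168) = -3*(-168) = 504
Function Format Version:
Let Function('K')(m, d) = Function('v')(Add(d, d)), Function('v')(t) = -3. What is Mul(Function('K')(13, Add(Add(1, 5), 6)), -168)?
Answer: 504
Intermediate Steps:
Function('K')(m, d) = -3
Mul(Function('K')(13, Add(Add(1, 5), 6)), -168) = Mul(-3, -168) = 504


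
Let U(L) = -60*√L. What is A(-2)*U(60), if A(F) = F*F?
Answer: -480*√15 ≈ -1859.0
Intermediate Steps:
A(F) = F²
A(-2)*U(60) = (-2)²*(-120*√15) = 4*(-120*√15) = -480*√15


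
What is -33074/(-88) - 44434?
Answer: -1938559/44 ≈ -44058.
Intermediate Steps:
-33074/(-88) - 44434 = -33074*(-1/88) - 44434 = 16537/44 - 44434 = -1938559/44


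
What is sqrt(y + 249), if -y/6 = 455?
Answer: I*sqrt(2481) ≈ 49.81*I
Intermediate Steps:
y = -2730 (y = -6*455 = -2730)
sqrt(y + 249) = sqrt(-2730 + 249) = sqrt(-2481) = I*sqrt(2481)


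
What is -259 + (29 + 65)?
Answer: -165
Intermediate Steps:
-259 + (29 + 65) = -259 + 94 = -165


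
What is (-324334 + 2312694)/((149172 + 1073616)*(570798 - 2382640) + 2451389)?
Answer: -1988360/2215496204107 ≈ -8.9748e-7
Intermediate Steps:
(-324334 + 2312694)/((149172 + 1073616)*(570798 - 2382640) + 2451389) = 1988360/(1222788*(-1811842) + 2451389) = 1988360/(-2215498655496 + 2451389) = 1988360/(-2215496204107) = 1988360*(-1/2215496204107) = -1988360/2215496204107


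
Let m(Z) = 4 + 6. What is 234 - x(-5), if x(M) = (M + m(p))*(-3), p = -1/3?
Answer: 249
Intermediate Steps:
p = -⅓ (p = -1*⅓ = -⅓ ≈ -0.33333)
m(Z) = 10
x(M) = -30 - 3*M (x(M) = (M + 10)*(-3) = (10 + M)*(-3) = -30 - 3*M)
234 - x(-5) = 234 - (-30 - 3*(-5)) = 234 - (-30 + 15) = 234 - 1*(-15) = 234 + 15 = 249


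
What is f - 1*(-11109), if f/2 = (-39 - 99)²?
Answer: 49197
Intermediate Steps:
f = 38088 (f = 2*(-39 - 99)² = 2*(-138)² = 2*19044 = 38088)
f - 1*(-11109) = 38088 - 1*(-11109) = 38088 + 11109 = 49197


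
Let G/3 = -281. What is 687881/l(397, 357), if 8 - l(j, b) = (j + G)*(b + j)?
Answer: 687881/336292 ≈ 2.0455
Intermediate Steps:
G = -843 (G = 3*(-281) = -843)
l(j, b) = 8 - (-843 + j)*(b + j) (l(j, b) = 8 - (j - 843)*(b + j) = 8 - (-843 + j)*(b + j))
687881/l(397, 357) = 687881/(8 - 1*397² + 843*357 + 843*397 - 1*357*397) = 687881/(8 - 1*157609 + 300951 + 334671 - 141729) = 687881/(8 - 157609 + 300951 + 334671 - 141729) = 687881/336292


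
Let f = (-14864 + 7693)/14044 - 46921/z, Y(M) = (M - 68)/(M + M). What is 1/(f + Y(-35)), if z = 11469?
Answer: -5637472260/17646957551 ≈ -0.31946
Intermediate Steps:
Y(M) = (-68 + M)/(2*M) (Y(M) = (-68 + M)/((2*M)) = (-68 + M)*(1/(2*M)) = (-68 + M)/(2*M))
f = -741202723/161070636 (f = (-14864 + 7693)/14044 - 46921/11469 = -7171*1/14044 - 46921*1/11469 = -7171/14044 - 46921/11469 = -741202723/161070636 ≈ -4.6017)
1/(f + Y(-35)) = 1/(-741202723/161070636 + (½)*(-68 - 35)/(-35)) = 1/(-741202723/161070636 + (½)*(-1/35)*(-103)) = 1/(-741202723/161070636 + 103/70) = 1/(-17646957551/5637472260) = -5637472260/17646957551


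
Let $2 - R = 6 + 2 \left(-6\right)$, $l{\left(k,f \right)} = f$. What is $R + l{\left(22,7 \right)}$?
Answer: $15$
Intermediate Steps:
$R = 8$ ($R = 2 - \left(6 + 2 \left(-6\right)\right) = 2 - \left(6 - 12\right) = 2 - -6 = 2 + 6 = 8$)
$R + l{\left(22,7 \right)} = 8 + 7 = 15$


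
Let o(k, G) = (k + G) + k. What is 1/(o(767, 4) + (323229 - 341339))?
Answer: -1/16572 ≈ -6.0343e-5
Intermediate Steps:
o(k, G) = G + 2*k (o(k, G) = (G + k) + k = G + 2*k)
1/(o(767, 4) + (323229 - 341339)) = 1/((4 + 2*767) + (323229 - 341339)) = 1/((4 + 1534) - 18110) = 1/(1538 - 18110) = 1/(-16572) = -1/16572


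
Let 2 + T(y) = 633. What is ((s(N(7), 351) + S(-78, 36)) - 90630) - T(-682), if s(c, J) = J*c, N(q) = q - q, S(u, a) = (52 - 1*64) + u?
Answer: -91351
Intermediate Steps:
T(y) = 631 (T(y) = -2 + 633 = 631)
S(u, a) = -12 + u (S(u, a) = (52 - 64) + u = -12 + u)
N(q) = 0
((s(N(7), 351) + S(-78, 36)) - 90630) - T(-682) = ((351*0 + (-12 - 78)) - 90630) - 1*631 = ((0 - 90) - 90630) - 631 = (-90 - 90630) - 631 = -90720 - 631 = -91351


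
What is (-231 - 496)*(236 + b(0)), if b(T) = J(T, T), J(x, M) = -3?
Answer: -169391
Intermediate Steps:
b(T) = -3
(-231 - 496)*(236 + b(0)) = (-231 - 496)*(236 - 3) = -727*233 = -169391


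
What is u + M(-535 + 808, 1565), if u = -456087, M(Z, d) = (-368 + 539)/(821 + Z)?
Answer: -498959007/1094 ≈ -4.5609e+5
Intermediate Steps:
M(Z, d) = 171/(821 + Z)
u + M(-535 + 808, 1565) = -456087 + 171/(821 + (-535 + 808)) = -456087 + 171/(821 + 273) = -456087 + 171/1094 = -498959007/1094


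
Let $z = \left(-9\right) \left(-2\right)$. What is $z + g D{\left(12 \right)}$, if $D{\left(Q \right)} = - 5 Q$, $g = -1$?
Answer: $78$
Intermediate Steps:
$z = 18$
$z + g D{\left(12 \right)} = 18 - \left(-5\right) 12 = 18 - -60 = 18 + 60 = 78$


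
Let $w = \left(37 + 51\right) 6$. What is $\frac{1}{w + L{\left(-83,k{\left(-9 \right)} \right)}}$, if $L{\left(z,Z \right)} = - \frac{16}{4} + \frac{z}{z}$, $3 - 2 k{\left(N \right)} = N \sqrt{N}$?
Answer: $\frac{1}{525} \approx 0.0019048$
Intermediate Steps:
$k{\left(N \right)} = \frac{3}{2} - \frac{N^{\frac{3}{2}}}{2}$ ($k{\left(N \right)} = \frac{3}{2} - \frac{N \sqrt{N}}{2} = \frac{3}{2} - \frac{N^{\frac{3}{2}}}{2}$)
$L{\left(z,Z \right)} = -3$ ($L{\left(z,Z \right)} = \left(-16\right) \frac{1}{4} + 1 = -4 + 1 = -3$)
$w = 528$ ($w = 88 \cdot 6 = 528$)
$\frac{1}{w + L{\left(-83,k{\left(-9 \right)} \right)}} = \frac{1}{528 - 3} = \frac{1}{525}$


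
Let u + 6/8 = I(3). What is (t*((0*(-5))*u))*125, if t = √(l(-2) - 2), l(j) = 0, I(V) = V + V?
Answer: 0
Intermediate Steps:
I(V) = 2*V
u = 21/4 (u = -¾ + 2*3 = -¾ + 6 = 21/4 ≈ 5.2500)
t = I*√2 (t = √(0 - 2) = √(-2) = I*√2 ≈ 1.4142*I)
(t*((0*(-5))*u))*125 = ((I*√2)*((0*(-5))*(21/4)))*125 = ((I*√2)*(0*(21/4)))*125 = ((I*√2)*0)*125 = 0*125 = 0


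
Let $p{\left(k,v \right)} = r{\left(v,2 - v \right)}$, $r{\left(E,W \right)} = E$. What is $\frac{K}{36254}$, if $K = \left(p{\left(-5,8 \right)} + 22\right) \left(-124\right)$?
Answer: $- \frac{1860}{18127} \approx -0.10261$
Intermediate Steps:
$p{\left(k,v \right)} = v$
$K = -3720$ ($K = \left(8 + 22\right) \left(-124\right) = 30 \left(-124\right) = -3720$)
$\frac{K}{36254} = - \frac{3720}{36254} = \left(-3720\right) \frac{1}{36254} = - \frac{1860}{18127}$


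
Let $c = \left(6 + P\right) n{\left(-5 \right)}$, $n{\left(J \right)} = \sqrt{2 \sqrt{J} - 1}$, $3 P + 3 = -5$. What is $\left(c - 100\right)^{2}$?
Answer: $\frac{100 \left(30 - \sqrt{-1 + 2 i \sqrt{5}}\right)^{2}}{9} \approx 9096.6 - 1064.1 i$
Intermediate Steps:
$P = - \frac{8}{3}$ ($P = -1 + \frac{1}{3} \left(-5\right) = -1 - \frac{5}{3} = - \frac{8}{3} \approx -2.6667$)
$n{\left(J \right)} = \sqrt{-1 + 2 \sqrt{J}}$
$c = \frac{10 \sqrt{-1 + 2 i \sqrt{5}}}{3}$ ($c = \left(6 - \frac{8}{3}\right) \sqrt{-1 + 2 \sqrt{-5}} = \frac{10 \sqrt{-1 + 2 i \sqrt{5}}}{3} \approx 4.4613 + 5.569 i$)
$\left(c - 100\right)^{2} = \left(\frac{10 \sqrt{-1 + 2 i \sqrt{5}}}{3} - 100\right)^{2} = \left(-100 + \frac{10 \sqrt{-1 + 2 i \sqrt{5}}}{3}\right)^{2}$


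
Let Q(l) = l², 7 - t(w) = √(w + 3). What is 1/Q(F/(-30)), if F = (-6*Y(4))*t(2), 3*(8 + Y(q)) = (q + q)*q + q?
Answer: 25/(16*(7 - √5)²) ≈ 0.068848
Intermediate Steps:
Y(q) = -8 + q/3 + 2*q²/3 (Y(q) = -8 + ((q + q)*q + q)/3 = -8 + ((2*q)*q + q)/3 = -8 + (2*q² + q)/3 = -8 + (q + 2*q²)/3 = -8 + (q/3 + 2*q²/3) = -8 + q/3 + 2*q²/3)
t(w) = 7 - √(3 + w) (t(w) = 7 - √(w + 3) = 7 - √(3 + w))
F = -168 + 24*√5 (F = (-6*(-8 + (⅓)*4 + (⅔)*4²))*(7 - √(3 + 2)) = (-6*(-8 + 4/3 + (⅔)*16))*(7 - √5) = (-6*(-8 + 4/3 + 32/3))*(7 - √5) = (-6*4)*(7 - √5) = -24*(7 - √5) = -168 + 24*√5 ≈ -114.33)
1/Q(F/(-30)) = 1/(((-168 + 24*√5)/(-30))²) = 1/(((-168 + 24*√5)*(-1/30))²) = 1/((28/5 - 4*√5/5)²) = (28/5 - 4*√5/5)⁻²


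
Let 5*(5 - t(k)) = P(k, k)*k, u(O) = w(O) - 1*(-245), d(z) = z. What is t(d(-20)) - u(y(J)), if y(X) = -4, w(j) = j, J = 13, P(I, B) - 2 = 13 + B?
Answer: -256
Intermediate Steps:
P(I, B) = 15 + B (P(I, B) = 2 + (13 + B) = 15 + B)
u(O) = 245 + O (u(O) = O - 1*(-245) = O + 245 = 245 + O)
t(k) = 5 - k*(15 + k)/5 (t(k) = 5 - (15 + k)*k/5 = 5 - k*(15 + k)/5)
t(d(-20)) - u(y(J)) = (5 - 1/5*(-20)*(15 - 20)) - (245 - 4) = (5 - 1/5*(-20)*(-5)) - 1*241 = (5 - 20) - 241 = -15 - 241 = -256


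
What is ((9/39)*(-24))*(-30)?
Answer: 2160/13 ≈ 166.15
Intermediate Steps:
((9/39)*(-24))*(-30) = ((9*(1/39))*(-24))*(-30) = ((3/13)*(-24))*(-30) = -72/13*(-30) = 2160/13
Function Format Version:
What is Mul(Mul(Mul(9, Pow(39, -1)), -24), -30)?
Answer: Rational(2160, 13) ≈ 166.15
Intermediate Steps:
Mul(Mul(Mul(9, Pow(39, -1)), -24), -30) = Mul(Mul(Mul(9, Rational(1, 39)), -24), -30) = Mul(Mul(Rational(3, 13), -24), -30) = Mul(Rational(-72, 13), -30) = Rational(2160, 13)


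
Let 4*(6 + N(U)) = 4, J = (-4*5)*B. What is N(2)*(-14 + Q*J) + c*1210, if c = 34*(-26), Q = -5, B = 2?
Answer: -1070570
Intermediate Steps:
J = -40 (J = -4*5*2 = -20*2 = -40)
N(U) = -5 (N(U) = -6 + (¼)*4 = -6 + 1 = -5)
c = -884
N(2)*(-14 + Q*J) + c*1210 = -5*(-14 - 5*(-40)) - 884*1210 = -5*(-14 + 200) - 1069640 = -5*186 - 1069640 = -930 - 1069640 = -1070570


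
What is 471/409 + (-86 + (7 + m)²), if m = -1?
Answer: -19979/409 ≈ -48.848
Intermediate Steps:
471/409 + (-86 + (7 + m)²) = 471/409 + (-86 + (7 - 1)²) = 471*(1/409) + (-86 + 6²) = 471/409 + (-86 + 36) = 471/409 - 50 = -19979/409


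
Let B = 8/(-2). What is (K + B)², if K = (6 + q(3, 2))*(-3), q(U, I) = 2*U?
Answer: 1600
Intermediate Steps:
K = -36 (K = (6 + 2*3)*(-3) = (6 + 6)*(-3) = 12*(-3) = -36)
B = -4 (B = 8*(-½) = -4)
(K + B)² = (-36 - 4)² = (-40)² = 1600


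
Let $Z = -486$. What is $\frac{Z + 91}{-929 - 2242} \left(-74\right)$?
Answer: $- \frac{29230}{3171} \approx -9.2179$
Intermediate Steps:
$\frac{Z + 91}{-929 - 2242} \left(-74\right) = \frac{-486 + 91}{-929 - 2242} \left(-74\right) = - \frac{395}{-3171} \left(-74\right) = \left(-395\right) \left(- \frac{1}{3171}\right) \left(-74\right) = \frac{395}{3171} \left(-74\right) = - \frac{29230}{3171}$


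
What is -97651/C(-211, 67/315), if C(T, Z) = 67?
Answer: -97651/67 ≈ -1457.5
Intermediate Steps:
-97651/C(-211, 67/315) = -97651/67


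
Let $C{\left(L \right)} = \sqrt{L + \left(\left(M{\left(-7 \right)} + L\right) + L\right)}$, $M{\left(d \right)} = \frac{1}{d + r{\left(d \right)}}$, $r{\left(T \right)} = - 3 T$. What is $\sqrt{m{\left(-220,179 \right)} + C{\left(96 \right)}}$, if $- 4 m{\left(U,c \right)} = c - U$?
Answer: $\frac{\sqrt{-19551 + 14 \sqrt{56462}}}{14} \approx 9.0982 i$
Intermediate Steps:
$M{\left(d \right)} = - \frac{1}{2 d}$ ($M{\left(d \right)} = \frac{1}{d - 3 d} = \frac{1}{\left(-2\right) d} = - \frac{1}{2 d}$)
$m{\left(U,c \right)} = - \frac{c}{4} + \frac{U}{4}$ ($m{\left(U,c \right)} = - \frac{c - U}{4} = - \frac{c}{4} + \frac{U}{4}$)
$C{\left(L \right)} = \sqrt{\frac{1}{14} + 3 L}$ ($C{\left(L \right)} = \sqrt{L + \left(\left(- \frac{1}{2 \left(-7\right)} + L\right) + L\right)} = \sqrt{L + \left(\left(\left(- \frac{1}{2}\right) \left(- \frac{1}{7}\right) + L\right) + L\right)} = \sqrt{L + \left(\left(\frac{1}{14} + L\right) + L\right)} = \sqrt{L + \left(\frac{1}{14} + 2 L\right)} = \sqrt{\frac{1}{14} + 3 L}$)
$\sqrt{m{\left(-220,179 \right)} + C{\left(96 \right)}} = \sqrt{\left(\left(- \frac{1}{4}\right) 179 + \frac{1}{4} \left(-220\right)\right) + \frac{\sqrt{14 + 588 \cdot 96}}{14}} = \sqrt{\left(- \frac{179}{4} - 55\right) + \frac{\sqrt{14 + 56448}}{14}} = \sqrt{- \frac{399}{4} + \frac{\sqrt{56462}}{14}}$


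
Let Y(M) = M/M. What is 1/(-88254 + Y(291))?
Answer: -1/88253 ≈ -1.1331e-5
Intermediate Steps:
Y(M) = 1
1/(-88254 + Y(291)) = 1/(-88254 + 1) = 1/(-88253) = -1/88253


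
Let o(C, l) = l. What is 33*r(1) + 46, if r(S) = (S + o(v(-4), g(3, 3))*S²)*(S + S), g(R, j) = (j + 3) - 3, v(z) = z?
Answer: 310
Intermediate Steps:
g(R, j) = j (g(R, j) = (3 + j) - 3 = j)
r(S) = 2*S*(S + 3*S²) (r(S) = (S + 3*S²)*(S + S) = (S + 3*S²)*(2*S) = 2*S*(S + 3*S²))
33*r(1) + 46 = 33*(1²*(2 + 6*1)) + 46 = 33*(1*(2 + 6)) + 46 = 33*(1*8) + 46 = 33*8 + 46 = 264 + 46 = 310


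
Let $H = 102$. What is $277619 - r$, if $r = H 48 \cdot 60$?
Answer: $-16141$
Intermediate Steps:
$r = 293760$ ($r = 102 \cdot 48 \cdot 60 = 4896 \cdot 60 = 293760$)
$277619 - r = 277619 - 293760 = -16141$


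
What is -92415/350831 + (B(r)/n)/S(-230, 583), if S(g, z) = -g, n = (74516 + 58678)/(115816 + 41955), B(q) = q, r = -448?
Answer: -6907081864337/2686893592305 ≈ -2.5707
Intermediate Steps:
n = 133194/157771 ≈ 0.84422
-92415/350831 + (B(r)/n)/S(-230, 583) = -92415/350831 + (-448/133194/157771)/((-1*(-230))) = -92415*1/350831 - 448*157771/133194/230 = -92415/350831 - 35340704/66597*1/230 = -92415/350831 - 17670352/7658655 = -6907081864337/2686893592305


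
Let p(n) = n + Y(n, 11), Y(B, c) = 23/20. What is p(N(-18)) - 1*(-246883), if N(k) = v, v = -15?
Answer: 4937383/20 ≈ 2.4687e+5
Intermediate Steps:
Y(B, c) = 23/20 (Y(B, c) = 23*(1/20) = 23/20)
N(k) = -15
p(n) = 23/20 + n (p(n) = n + 23/20 = 23/20 + n)
p(N(-18)) - 1*(-246883) = (23/20 - 15) - 1*(-246883) = -277/20 + 246883 = 4937383/20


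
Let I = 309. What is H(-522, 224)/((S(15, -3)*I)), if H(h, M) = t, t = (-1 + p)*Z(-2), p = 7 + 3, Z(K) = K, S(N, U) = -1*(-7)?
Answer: -6/721 ≈ -0.0083218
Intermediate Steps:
S(N, U) = 7
p = 10
t = -18 (t = (-1 + 10)*(-2) = 9*(-2) = -18)
H(h, M) = -18
H(-522, 224)/((S(15, -3)*I)) = -18/(7*309) = -18/2163 = -18*1/2163 = -6/721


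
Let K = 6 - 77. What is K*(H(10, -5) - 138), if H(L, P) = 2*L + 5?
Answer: 8023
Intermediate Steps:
K = -71
H(L, P) = 5 + 2*L
K*(H(10, -5) - 138) = -71*((5 + 2*10) - 138) = -71*((5 + 20) - 138) = -71*(25 - 138) = -71*(-113) = 8023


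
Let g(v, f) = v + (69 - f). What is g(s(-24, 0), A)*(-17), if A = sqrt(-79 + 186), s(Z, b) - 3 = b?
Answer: -1224 + 17*sqrt(107) ≈ -1048.2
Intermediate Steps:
s(Z, b) = 3 + b
A = sqrt(107) ≈ 10.344
g(v, f) = 69 + v - f
g(s(-24, 0), A)*(-17) = (69 + (3 + 0) - sqrt(107))*(-17) = (69 + 3 - sqrt(107))*(-17) = (72 - sqrt(107))*(-17) = -1224 + 17*sqrt(107)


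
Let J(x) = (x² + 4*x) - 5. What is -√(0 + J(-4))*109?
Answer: -109*I*√5 ≈ -243.73*I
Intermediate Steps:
J(x) = -5 + x² + 4*x
-√(0 + J(-4))*109 = -√(0 + (-5 + (-4)² + 4*(-4)))*109 = -√(0 + (-5 + 16 - 16))*109 = -√(0 - 5)*109 = -√(-5)*109 = -I*√5*109 = -109*I*√5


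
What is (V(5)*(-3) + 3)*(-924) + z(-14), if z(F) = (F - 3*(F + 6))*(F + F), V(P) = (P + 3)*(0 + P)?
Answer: 107828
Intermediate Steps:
V(P) = P*(3 + P) (V(P) = (3 + P)*P = P*(3 + P))
z(F) = 2*F*(-18 - 2*F) (z(F) = (F - 3*(6 + F))*(2*F) = (F + (-18 - 3*F))*(2*F) = (-18 - 2*F)*(2*F) = 2*F*(-18 - 2*F))
(V(5)*(-3) + 3)*(-924) + z(-14) = ((5*(3 + 5))*(-3) + 3)*(-924) - 4*(-14)*(9 - 14) = ((5*8)*(-3) + 3)*(-924) - 4*(-14)*(-5) = (40*(-3) + 3)*(-924) - 280 = (-120 + 3)*(-924) - 280 = -117*(-924) - 280 = 108108 - 280 = 107828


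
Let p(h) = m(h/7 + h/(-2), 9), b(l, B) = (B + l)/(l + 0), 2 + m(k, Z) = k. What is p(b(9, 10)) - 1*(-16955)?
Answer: 2135983/126 ≈ 16952.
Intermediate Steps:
m(k, Z) = -2 + k
b(l, B) = (B + l)/l
p(h) = -2 - 5*h/14 (p(h) = -2 + (h/7 + h/(-2)) = -2 + (h*(1/7) + h*(-1/2)) = -2 + (h/7 - h/2) = -2 - 5*h/14)
p(b(9, 10)) - 1*(-16955) = (-2 - 5*(10 + 9)/(14*9)) - 1*(-16955) = (-2 - 5*19/126) + 16955 = (-2 - 5/14*19/9) + 16955 = (-2 - 95/126) + 16955 = -347/126 + 16955 = 2135983/126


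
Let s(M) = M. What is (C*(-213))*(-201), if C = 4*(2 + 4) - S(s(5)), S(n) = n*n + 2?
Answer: -128439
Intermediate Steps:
S(n) = 2 + n² (S(n) = n² + 2 = 2 + n²)
C = -3 (C = 4*(2 + 4) - (2 + 5²) = 4*6 - (2 + 25) = 24 - 1*27 = 24 - 27 = -3)
(C*(-213))*(-201) = -3*(-213)*(-201) = 639*(-201) = -128439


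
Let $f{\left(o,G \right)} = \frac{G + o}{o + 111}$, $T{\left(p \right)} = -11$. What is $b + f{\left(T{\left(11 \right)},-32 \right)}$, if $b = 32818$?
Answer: $\frac{3281757}{100} \approx 32818.0$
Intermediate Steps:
$f{\left(o,G \right)} = \frac{G + o}{111 + o}$
$b + f{\left(T{\left(11 \right)},-32 \right)} = 32818 + \frac{-32 - 11}{111 - 11} = 32818 + \frac{1}{100} \left(-43\right) = 32818 - \frac{43}{100} = \frac{3281757}{100}$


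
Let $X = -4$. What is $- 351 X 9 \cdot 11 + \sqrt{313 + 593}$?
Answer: $138996 + \sqrt{906} \approx 1.3903 \cdot 10^{5}$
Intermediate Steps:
$- 351 X 9 \cdot 11 + \sqrt{313 + 593} = - 351 \left(-4\right) 9 \cdot 11 + \sqrt{313 + 593} = - 351 \left(\left(-36\right) 11\right) + \sqrt{906} = \left(-351\right) \left(-396\right) + \sqrt{906} = 138996 + \sqrt{906}$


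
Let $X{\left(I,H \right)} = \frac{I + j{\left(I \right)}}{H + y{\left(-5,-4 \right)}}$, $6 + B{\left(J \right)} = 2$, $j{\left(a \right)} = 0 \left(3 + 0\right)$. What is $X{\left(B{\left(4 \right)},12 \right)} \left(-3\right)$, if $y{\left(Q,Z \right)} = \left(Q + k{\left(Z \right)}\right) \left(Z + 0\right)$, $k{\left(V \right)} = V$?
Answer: $\frac{1}{4} \approx 0.25$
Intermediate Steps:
$j{\left(a \right)} = 0$ ($j{\left(a \right)} = 0 \cdot 3 = 0$)
$B{\left(J \right)} = -4$ ($B{\left(J \right)} = -6 + 2 = -4$)
$y{\left(Q,Z \right)} = Z \left(Q + Z\right)$ ($y{\left(Q,Z \right)} = \left(Q + Z\right) \left(Z + 0\right) = \left(Q + Z\right) Z = Z \left(Q + Z\right)$)
$X{\left(I,H \right)} = \frac{I}{36 + H}$ ($X{\left(I,H \right)} = \frac{I + 0}{H - 4 \left(-5 - 4\right)} = \frac{I}{H - -36} = \frac{I}{H + 36} = \frac{I}{36 + H}$)
$X{\left(B{\left(4 \right)},12 \right)} \left(-3\right) = - \frac{4}{36 + 12} \left(-3\right) = - \frac{4}{48} \left(-3\right) = \left(-4\right) \frac{1}{48} \left(-3\right) = \left(- \frac{1}{12}\right) \left(-3\right) = \frac{1}{4}$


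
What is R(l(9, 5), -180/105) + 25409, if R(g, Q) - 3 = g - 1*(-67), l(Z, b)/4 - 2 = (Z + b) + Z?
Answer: 25579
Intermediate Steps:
l(Z, b) = 8 + 4*b + 8*Z (l(Z, b) = 8 + 4*((Z + b) + Z) = 8 + 4*(b + 2*Z) = 8 + (4*b + 8*Z) = 8 + 4*b + 8*Z)
R(g, Q) = 70 + g (R(g, Q) = 3 + (g - 1*(-67)) = 3 + (g + 67) = 3 + (67 + g) = 70 + g)
R(l(9, 5), -180/105) + 25409 = (70 + (8 + 4*5 + 8*9)) + 25409 = (70 + (8 + 20 + 72)) + 25409 = (70 + 100) + 25409 = 170 + 25409 = 25579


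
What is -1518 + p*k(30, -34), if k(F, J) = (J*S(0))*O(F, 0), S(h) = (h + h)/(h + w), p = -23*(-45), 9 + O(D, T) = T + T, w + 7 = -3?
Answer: -1518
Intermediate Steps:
w = -10 (w = -7 - 3 = -10)
O(D, T) = -9 + 2*T (O(D, T) = -9 + (T + T) = -9 + 2*T)
p = 1035
S(h) = 2*h/(-10 + h) (S(h) = (h + h)/(h - 10) = (2*h)/(-10 + h) = 2*h/(-10 + h))
k(F, J) = 0 (k(F, J) = (J*(2*0/(-10 + 0)))*(-9 + 2*0) = (J*(2*0/(-10)))*(-9 + 0) = (J*(2*0*(-⅒)))*(-9) = (J*0)*(-9) = 0*(-9) = 0)
-1518 + p*k(30, -34) = -1518 + 1035*0 = -1518 + 0 = -1518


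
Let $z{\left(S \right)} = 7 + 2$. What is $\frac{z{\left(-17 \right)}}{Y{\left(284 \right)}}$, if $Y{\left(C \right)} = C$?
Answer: $\frac{9}{284} \approx 0.03169$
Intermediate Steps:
$z{\left(S \right)} = 9$
$\frac{z{\left(-17 \right)}}{Y{\left(284 \right)}} = \frac{9}{284}$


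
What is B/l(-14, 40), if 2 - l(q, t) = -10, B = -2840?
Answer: -710/3 ≈ -236.67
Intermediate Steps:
l(q, t) = 12 (l(q, t) = 2 - 1*(-10) = 2 + 10 = 12)
B/l(-14, 40) = -2840/12 = -2840*1/12 = -710/3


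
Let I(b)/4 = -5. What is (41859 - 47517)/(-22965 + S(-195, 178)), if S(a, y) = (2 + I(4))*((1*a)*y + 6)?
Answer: -1886/200569 ≈ -0.0094032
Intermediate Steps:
I(b) = -20 (I(b) = 4*(-5) = -20)
S(a, y) = -108 - 18*a*y (S(a, y) = (2 - 20)*((1*a)*y + 6) = -18*(a*y + 6) = -18*(6 + a*y) = -108 - 18*a*y)
(41859 - 47517)/(-22965 + S(-195, 178)) = (41859 - 47517)/(-22965 + (-108 - 18*(-195)*178)) = -5658/(-22965 + (-108 + 624780)) = -5658/(-22965 + 624672) = -5658/601707 = -5658*1/601707 = -1886/200569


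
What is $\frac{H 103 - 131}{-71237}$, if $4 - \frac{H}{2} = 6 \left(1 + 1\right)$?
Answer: $\frac{1779}{71237} \approx 0.024973$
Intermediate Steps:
$H = -16$ ($H = 8 - 2 \cdot 6 \left(1 + 1\right) = 8 - 2 \cdot 6 \cdot 2 = 8 - 24 = -16$)
$\frac{H 103 - 131}{-71237} = \frac{\left(-16\right) 103 - 131}{-71237} = \left(-1648 - 131\right) \left(- \frac{1}{71237}\right) = \left(-1779\right) \left(- \frac{1}{71237}\right) = \frac{1779}{71237}$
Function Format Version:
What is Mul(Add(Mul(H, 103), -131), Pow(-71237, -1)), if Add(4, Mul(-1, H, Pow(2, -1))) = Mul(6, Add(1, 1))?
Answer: Rational(1779, 71237) ≈ 0.024973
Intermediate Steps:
H = -16 (H = Add(8, Mul(-2, Mul(6, Add(1, 1)))) = Add(8, Mul(-2, Mul(6, 2))) = Add(8, Mul(-2, 12)) = Add(8, -24) = -16)
Mul(Add(Mul(H, 103), -131), Pow(-71237, -1)) = Mul(Add(Mul(-16, 103), -131), Pow(-71237, -1)) = Mul(Add(-1648, -131), Rational(-1, 71237)) = Mul(-1779, Rational(-1, 71237)) = Rational(1779, 71237)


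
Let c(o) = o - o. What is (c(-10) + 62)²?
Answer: 3844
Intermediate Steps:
c(o) = 0
(c(-10) + 62)² = (0 + 62)² = 62² = 3844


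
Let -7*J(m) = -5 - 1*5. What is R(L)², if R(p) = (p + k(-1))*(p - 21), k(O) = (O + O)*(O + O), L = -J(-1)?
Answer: 7986276/2401 ≈ 3326.2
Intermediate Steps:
J(m) = 10/7 (J(m) = -(-5 - 1*5)/7 = -(-5 - 5)/7 = -⅐*(-10) = 10/7)
L = -10/7 (L = -1*10/7 = -10/7 ≈ -1.4286)
k(O) = 4*O² (k(O) = (2*O)*(2*O) = 4*O²)
R(p) = (-21 + p)*(4 + p) (R(p) = (p + 4*(-1)²)*(p - 21) = (p + 4*1)*(-21 + p) = (p + 4)*(-21 + p) = (4 + p)*(-21 + p) = (-21 + p)*(4 + p))
R(L)² = (-84 + (-10/7)² - 17*(-10/7))² = (-84 + 100/49 + 170/7)² = (-2826/49)² = 7986276/2401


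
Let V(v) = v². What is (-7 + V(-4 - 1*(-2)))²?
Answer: 9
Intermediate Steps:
(-7 + V(-4 - 1*(-2)))² = (-7 + (-4 - 1*(-2))²)² = (-7 + (-4 + 2)²)² = (-7 + (-2)²)² = (-7 + 4)² = (-3)² = 9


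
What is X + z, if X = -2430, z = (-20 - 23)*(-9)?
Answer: -2043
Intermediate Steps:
z = 387 (z = -43*(-9) = 387)
X + z = -2430 + 387 = -2043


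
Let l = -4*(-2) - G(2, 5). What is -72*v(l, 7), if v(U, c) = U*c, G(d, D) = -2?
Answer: -5040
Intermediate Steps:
l = 10 (l = -4*(-2) - 1*(-2) = 8 + 2 = 10)
-72*v(l, 7) = -720*7 = -72*70 = -5040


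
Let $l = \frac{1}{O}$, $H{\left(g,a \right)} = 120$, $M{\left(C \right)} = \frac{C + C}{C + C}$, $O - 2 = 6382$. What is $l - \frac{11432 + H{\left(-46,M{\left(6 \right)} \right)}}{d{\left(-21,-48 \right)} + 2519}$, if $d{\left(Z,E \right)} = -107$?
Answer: $- \frac{6145463}{1283184} \approx -4.7892$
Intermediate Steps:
$O = 6384$ ($O = 2 + 6382 = 6384$)
$M{\left(C \right)} = 1$ ($M{\left(C \right)} = \frac{2 C}{2 C} = 2 C \frac{1}{2 C} = 1$)
$l = \frac{1}{6384} \approx 0.00015664$
$l - \frac{11432 + H{\left(-46,M{\left(6 \right)} \right)}}{d{\left(-21,-48 \right)} + 2519} = \frac{1}{6384} - \frac{11432 + 120}{-107 + 2519} = \frac{1}{6384} - \frac{11552}{2412} = \frac{1}{6384} - 11552 \cdot \frac{1}{2412} = \frac{1}{6384} - \frac{2888}{603} = - \frac{6145463}{1283184}$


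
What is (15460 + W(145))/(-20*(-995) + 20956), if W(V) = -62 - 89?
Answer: 15309/40856 ≈ 0.37471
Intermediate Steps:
W(V) = -151
(15460 + W(145))/(-20*(-995) + 20956) = (15460 - 151)/(-20*(-995) + 20956) = 15309/(19900 + 20956) = 15309/40856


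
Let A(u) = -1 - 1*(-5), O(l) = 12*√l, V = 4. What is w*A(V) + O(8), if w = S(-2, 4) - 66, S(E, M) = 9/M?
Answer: -255 + 24*√2 ≈ -221.06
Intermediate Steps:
A(u) = 4 (A(u) = -1 + 5 = 4)
w = -255/4 (w = 9/4 - 66 = -255/4 ≈ -63.750)
w*A(V) + O(8) = -255/4*4 + 12*√8 = -255 + 12*(2*√2) = -255 + 24*√2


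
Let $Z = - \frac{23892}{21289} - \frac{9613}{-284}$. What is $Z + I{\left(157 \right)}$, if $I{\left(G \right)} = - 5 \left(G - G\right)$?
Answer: $\frac{197865829}{6046076} \approx 32.726$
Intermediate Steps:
$I{\left(G \right)} = 0$ ($I{\left(G \right)} = \left(-5\right) 0 = 0$)
$Z = \frac{197865829}{6046076}$ ($Z = \left(-23892\right) \frac{1}{21289} - - \frac{9613}{284} = - \frac{23892}{21289} + \frac{9613}{284} = \frac{197865829}{6046076} \approx 32.726$)
$Z + I{\left(157 \right)} = \frac{197865829}{6046076} + 0 = \frac{197865829}{6046076}$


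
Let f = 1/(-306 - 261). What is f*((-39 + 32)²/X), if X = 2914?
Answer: -7/236034 ≈ -2.9657e-5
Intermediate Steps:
f = -1/567 (f = 1/(-567) = -1/567 ≈ -0.0017637)
f*((-39 + 32)²/X) = -(-39 + 32)²/(567*2914) = -(-7)²/(567*2914) = -7/(81*2914) = -1/567*49/2914 = -7/236034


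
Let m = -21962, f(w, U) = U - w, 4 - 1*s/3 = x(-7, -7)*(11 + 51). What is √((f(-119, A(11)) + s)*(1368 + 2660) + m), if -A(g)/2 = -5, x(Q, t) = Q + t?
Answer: 7*√225202 ≈ 3321.9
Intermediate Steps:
A(g) = 10 (A(g) = -2*(-5) = 10)
s = 2616 (s = 12 - 3*(-7 - 7)*(11 + 51) = 12 - (-42)*62 = 12 - 3*(-868) = 12 + 2604 = 2616)
√((f(-119, A(11)) + s)*(1368 + 2660) + m) = √(((10 - 1*(-119)) + 2616)*(1368 + 2660) - 21962) = √(((10 + 119) + 2616)*4028 - 21962) = √((129 + 2616)*4028 - 21962) = √(2745*4028 - 21962) = √(11056860 - 21962) = √11034898 = 7*√225202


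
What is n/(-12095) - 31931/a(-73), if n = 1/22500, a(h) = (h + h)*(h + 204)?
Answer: 4344811246687/2602450912500 ≈ 1.6695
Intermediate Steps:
a(h) = 2*h*(204 + h) (a(h) = (2*h)*(204 + h) = 2*h*(204 + h))
n = 1/22500 ≈ 4.4444e-5
n/(-12095) - 31931/a(-73) = (1/22500)/(-12095) - 31931*(-1/(146*(204 - 73))) = (1/22500)*(-1/12095) - 31931/(2*(-73)*131) = -1/272137500 - 31931/(-19126) = -1/272137500 - 31931*(-1/19126) = -1/272137500 + 31931/19126 = 4344811246687/2602450912500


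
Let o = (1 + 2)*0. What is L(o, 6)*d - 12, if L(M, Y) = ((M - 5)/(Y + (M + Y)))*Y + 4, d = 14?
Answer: 9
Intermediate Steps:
o = 0 (o = 3*0 = 0)
L(M, Y) = 4 + Y*(-5 + M)/(M + 2*Y) (L(M, Y) = ((-5 + M)/(M + 2*Y))*Y + 4 = Y*(-5 + M)/(M + 2*Y) + 4 = 4 + Y*(-5 + M)/(M + 2*Y))
L(o, 6)*d - 12 = ((3*6 + 4*0 + 0*6)/(0 + 2*6))*14 - 12 = ((18 + 0 + 0)/(0 + 12))*14 - 12 = (18/12)*14 - 12 = ((1/12)*18)*14 - 12 = (3/2)*14 - 12 = 21 - 12 = 9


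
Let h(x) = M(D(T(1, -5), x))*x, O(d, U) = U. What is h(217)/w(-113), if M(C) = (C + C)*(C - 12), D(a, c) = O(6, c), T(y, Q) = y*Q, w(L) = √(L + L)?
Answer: -9653245*I*√226/113 ≈ -1.2842e+6*I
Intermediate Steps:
w(L) = √2*√L (w(L) = √(2*L) = √2*√L)
T(y, Q) = Q*y
D(a, c) = c
M(C) = 2*C*(-12 + C) (M(C) = (2*C)*(-12 + C) = 2*C*(-12 + C))
h(x) = 2*x²*(-12 + x) (h(x) = (2*x*(-12 + x))*x = 2*x²*(-12 + x))
h(217)/w(-113) = (2*217²*(-12 + 217))/((√2*√(-113))) = (2*47089*205)/((√2*(I*√113))) = 19306490/((I*√226)) = 19306490*(-I*√226/226) = -9653245*I*√226/113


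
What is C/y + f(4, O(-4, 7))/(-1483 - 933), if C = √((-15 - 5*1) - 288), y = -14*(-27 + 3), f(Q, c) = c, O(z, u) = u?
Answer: -7/2416 + I*√77/168 ≈ -0.0028974 + 0.052232*I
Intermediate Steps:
y = 336 (y = -14*(-24) = 336)
C = 2*I*√77 (C = √((-15 - 5) - 288) = √(-20 - 288) = √(-308) = 2*I*√77 ≈ 17.55*I)
C/y + f(4, O(-4, 7))/(-1483 - 933) = (2*I*√77)/336 + 7/(-1483 - 933) = (2*I*√77)*(1/336) + 7/(-2416) = I*√77/168 + 7*(-1/2416) = I*√77/168 - 7/2416 = -7/2416 + I*√77/168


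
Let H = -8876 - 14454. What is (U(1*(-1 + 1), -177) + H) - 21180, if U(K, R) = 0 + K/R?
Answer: -44510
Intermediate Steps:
H = -23330
U(K, R) = K/R
(U(1*(-1 + 1), -177) + H) - 21180 = ((1*(-1 + 1))/(-177) - 23330) - 21180 = ((1*0)*(-1/177) - 23330) - 21180 = (0*(-1/177) - 23330) - 21180 = (0 - 23330) - 21180 = -23330 - 21180 = -44510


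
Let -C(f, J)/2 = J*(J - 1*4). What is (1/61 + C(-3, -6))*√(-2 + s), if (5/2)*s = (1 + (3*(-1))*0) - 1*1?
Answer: -7319*I*√2/61 ≈ -169.68*I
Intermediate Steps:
s = 0 (s = 2*((1 + (3*(-1))*0) - 1*1)/5 = 2*((1 - 3*0) - 1)/5 = 2*((1 + 0) - 1)/5 = 2*(1 - 1)/5 = (⅖)*0 = 0)
C(f, J) = -2*J*(-4 + J) (C(f, J) = -2*J*(J - 1*4) = -2*J*(J - 4) = -2*J*(-4 + J))
(1/61 + C(-3, -6))*√(-2 + s) = (1/61 + 2*(-6)*(4 - 1*(-6)))*√(-2 + 0) = (1/61 + 2*(-6)*(4 + 6))*√(-2) = (1/61 + 2*(-6)*10)*(I*√2) = (1/61 - 120)*(I*√2) = -7319*I*√2/61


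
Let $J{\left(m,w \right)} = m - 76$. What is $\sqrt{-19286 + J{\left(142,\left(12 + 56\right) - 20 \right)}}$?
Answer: $62 i \sqrt{5} \approx 138.64 i$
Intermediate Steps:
$J{\left(m,w \right)} = -76 + m$
$\sqrt{-19286 + J{\left(142,\left(12 + 56\right) - 20 \right)}} = \sqrt{-19286 + \left(-76 + 142\right)} = \sqrt{-19286 + 66} = \sqrt{-19220} = 62 i \sqrt{5}$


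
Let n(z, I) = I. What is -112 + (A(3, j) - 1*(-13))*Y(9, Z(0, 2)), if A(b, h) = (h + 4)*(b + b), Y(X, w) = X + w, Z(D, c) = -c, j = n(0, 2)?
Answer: 231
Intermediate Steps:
j = 2
A(b, h) = 2*b*(4 + h) (A(b, h) = (4 + h)*(2*b) = 2*b*(4 + h))
-112 + (A(3, j) - 1*(-13))*Y(9, Z(0, 2)) = -112 + (2*3*(4 + 2) - 1*(-13))*(9 - 1*2) = -112 + (2*3*6 + 13)*(9 - 2) = -112 + (36 + 13)*7 = -112 + 49*7 = -112 + 343 = 231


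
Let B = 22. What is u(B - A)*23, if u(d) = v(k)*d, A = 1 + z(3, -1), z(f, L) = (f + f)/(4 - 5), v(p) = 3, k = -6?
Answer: 1863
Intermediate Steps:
z(f, L) = -2*f (z(f, L) = (2*f)/(-1) = (2*f)*(-1) = -2*f)
A = -5 (A = 1 - 2*3 = 1 - 6 = -5)
u(d) = 3*d
u(B - A)*23 = (3*(22 - 1*(-5)))*23 = (3*(22 + 5))*23 = (3*27)*23 = 81*23 = 1863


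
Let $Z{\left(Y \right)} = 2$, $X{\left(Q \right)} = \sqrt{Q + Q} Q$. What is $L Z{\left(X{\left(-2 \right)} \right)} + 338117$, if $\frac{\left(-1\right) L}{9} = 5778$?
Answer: $234113$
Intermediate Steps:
$X{\left(Q \right)} = \sqrt{2} Q^{\frac{3}{2}}$ ($X{\left(Q \right)} = \sqrt{2 Q} Q = \sqrt{2} \sqrt{Q} Q = \sqrt{2} Q^{\frac{3}{2}}$)
$L = -52002$ ($L = \left(-9\right) 5778 = -52002$)
$L Z{\left(X{\left(-2 \right)} \right)} + 338117 = \left(-52002\right) 2 + 338117 = -104004 + 338117 = 234113$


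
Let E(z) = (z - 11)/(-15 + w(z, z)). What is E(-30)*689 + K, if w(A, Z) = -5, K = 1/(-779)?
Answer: 22005951/15580 ≈ 1412.4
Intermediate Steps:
K = -1/779 ≈ -0.0012837
E(z) = 11/20 - z/20 (E(z) = (z - 11)/(-15 - 5) = (-11 + z)/(-20) = (-11 + z)*(-1/20) = 11/20 - z/20)
E(-30)*689 + K = (11/20 - 1/20*(-30))*689 - 1/779 = (11/20 + 3/2)*689 - 1/779 = (41/20)*689 - 1/779 = 28249/20 - 1/779 = 22005951/15580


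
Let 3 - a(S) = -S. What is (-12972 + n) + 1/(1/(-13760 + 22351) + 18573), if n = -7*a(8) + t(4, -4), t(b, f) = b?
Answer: -2081468592389/159560644 ≈ -13045.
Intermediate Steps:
a(S) = 3 + S (a(S) = 3 - (-1)*S = 3 + S)
n = -73 (n = -7*(3 + 8) + 4 = -7*11 + 4 = -77 + 4 = -73)
(-12972 + n) + 1/(1/(-13760 + 22351) + 18573) = (-12972 - 73) + 1/(1/(-13760 + 22351) + 18573) = -13045 + 1/(1/8591 + 18573) = -13045 + 1/(159560644/8591) = -13045 + 8591/159560644 = -2081468592389/159560644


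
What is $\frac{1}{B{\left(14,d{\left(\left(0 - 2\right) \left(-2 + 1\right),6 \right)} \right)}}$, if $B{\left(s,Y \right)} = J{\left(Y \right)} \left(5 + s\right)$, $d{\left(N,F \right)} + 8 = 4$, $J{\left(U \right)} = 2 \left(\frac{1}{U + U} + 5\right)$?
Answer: $\frac{4}{741} \approx 0.0053981$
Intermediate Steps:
$J{\left(U \right)} = 10 + \frac{1}{U}$ ($J{\left(U \right)} = 2 \left(\frac{1}{2 U} + 5\right) = 2 \left(5 + \frac{1}{2 U}\right) = 10 + \frac{1}{U}$)
$d{\left(N,F \right)} = -4$ ($d{\left(N,F \right)} = -8 + 4 = -4$)
$B{\left(s,Y \right)} = \left(5 + s\right) \left(10 + \frac{1}{Y}\right)$ ($B{\left(s,Y \right)} = \left(10 + \frac{1}{Y}\right) \left(5 + s\right) = \left(5 + s\right) \left(10 + \frac{1}{Y}\right)$)
$\frac{1}{B{\left(14,d{\left(\left(0 - 2\right) \left(-2 + 1\right),6 \right)} \right)}} = \frac{1}{\frac{1}{-4} \left(1 + 10 \left(-4\right)\right) \left(5 + 14\right)} = \frac{1}{\left(- \frac{1}{4}\right) \left(1 - 40\right) 19} = \frac{1}{\left(- \frac{1}{4}\right) \left(-39\right) 19} = \frac{1}{\frac{741}{4}} = \frac{4}{741}$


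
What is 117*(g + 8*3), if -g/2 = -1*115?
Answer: 29718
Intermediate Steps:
g = 230 (g = -(-2)*115 = -2*(-115) = 230)
117*(g + 8*3) = 117*(230 + 8*3) = 117*(230 + 24) = 117*254 = 29718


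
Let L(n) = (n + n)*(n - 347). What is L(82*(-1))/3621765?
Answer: 23452/1207255 ≈ 0.019426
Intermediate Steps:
L(n) = 2*n*(-347 + n) (L(n) = (2*n)*(-347 + n) = 2*n*(-347 + n))
L(82*(-1))/3621765 = (2*(82*(-1))*(-347 + 82*(-1)))/3621765 = (2*(-82)*(-347 - 82))*(1/3621765) = (2*(-82)*(-429))*(1/3621765) = 70356*(1/3621765) = 23452/1207255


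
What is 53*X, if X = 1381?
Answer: 73193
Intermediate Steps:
53*X = 53*1381 = 73193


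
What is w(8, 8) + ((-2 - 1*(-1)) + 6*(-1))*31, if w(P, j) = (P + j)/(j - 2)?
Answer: -643/3 ≈ -214.33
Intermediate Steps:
w(P, j) = (P + j)/(-2 + j)
w(8, 8) + ((-2 - 1*(-1)) + 6*(-1))*31 = (8 + 8)/(-2 + 8) + ((-2 - 1*(-1)) + 6*(-1))*31 = 16/6 + ((-2 + 1) - 6)*31 = (1/6)*16 + (-1 - 6)*31 = 8/3 - 7*31 = 8/3 - 217 = -643/3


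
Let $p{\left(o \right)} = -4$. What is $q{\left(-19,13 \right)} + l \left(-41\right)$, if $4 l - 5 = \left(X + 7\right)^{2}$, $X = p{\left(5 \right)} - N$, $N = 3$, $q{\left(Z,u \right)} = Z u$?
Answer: $- \frac{1193}{4} \approx -298.25$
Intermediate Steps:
$X = -7$ ($X = -4 - 3 = -7$)
$l = \frac{5}{4}$ ($l = \frac{5}{4} + \frac{\left(-7 + 7\right)^{2}}{4} = \frac{5}{4} + \frac{0^{2}}{4} = \frac{5}{4} + \frac{1}{4} \cdot 0 = \frac{5}{4} + 0 = \frac{5}{4} \approx 1.25$)
$q{\left(-19,13 \right)} + l \left(-41\right) = \left(-19\right) 13 + \frac{5}{4} \left(-41\right) = -247 - \frac{205}{4} = - \frac{1193}{4}$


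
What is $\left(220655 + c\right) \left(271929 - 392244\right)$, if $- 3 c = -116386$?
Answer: $-31215766855$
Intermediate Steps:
$c = \frac{116386}{3}$ ($c = \left(- \frac{1}{3}\right) \left(-116386\right) = \frac{116386}{3} \approx 38795.0$)
$\left(220655 + c\right) \left(271929 - 392244\right) = \left(220655 + \frac{116386}{3}\right) \left(271929 - 392244\right) = \frac{778351}{3} \left(-120315\right) = -31215766855$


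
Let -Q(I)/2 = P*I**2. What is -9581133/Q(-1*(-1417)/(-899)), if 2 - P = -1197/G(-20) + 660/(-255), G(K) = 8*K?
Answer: -3510378176518960/5266692847 ≈ -6.6652e+5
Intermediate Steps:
P = -7869/2720 (P = 2 - (-1197/(8*(-20)) + 660/(-255)) = 2 - (-1197/(-160) + 660*(-1/255)) = 2 - (-1197*(-1/160) - 44/17) = 2 - (1197/160 - 44/17) = 2 - 1*13309/2720 = 2 - 13309/2720 = -7869/2720 ≈ -2.8930)
Q(I) = 7869*I**2/1360 (Q(I) = -(-7869)*I**2/1360 = 7869*I**2/1360)
-9581133/Q(-1*(-1417)/(-899)) = -9581133/(7869*(-1*(-1417)/(-899))**2/1360) = -9581133/(7869*(1417*(-1/899))**2/1360) = -9581133/(7869*(-1417/899)**2/1360) = -9581133/((7869/1360)*(2007889/808201)) = -9581133/15800078541/1099153360 = -9581133*1099153360/15800078541 = -3510378176518960/5266692847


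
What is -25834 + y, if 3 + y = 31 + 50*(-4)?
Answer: -26006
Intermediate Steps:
y = -172 (y = -3 + (31 + 50*(-4)) = -3 + (31 - 200) = -3 - 169 = -172)
-25834 + y = -25834 - 172 = -26006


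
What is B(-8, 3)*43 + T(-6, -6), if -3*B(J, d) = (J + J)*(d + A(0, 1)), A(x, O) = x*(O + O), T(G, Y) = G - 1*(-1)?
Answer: 683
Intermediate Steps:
T(G, Y) = 1 + G (T(G, Y) = G + 1 = 1 + G)
A(x, O) = 2*O*x (A(x, O) = x*(2*O) = 2*O*x)
B(J, d) = -2*J*d/3 (B(J, d) = -(J + J)*(d + 2*1*0)/3 = -2*J*(d + 0)/3 = -2*J*d/3)
B(-8, 3)*43 + T(-6, -6) = -2/3*(-8)*3*43 + (1 - 6) = 16*43 - 5 = 688 - 5 = 683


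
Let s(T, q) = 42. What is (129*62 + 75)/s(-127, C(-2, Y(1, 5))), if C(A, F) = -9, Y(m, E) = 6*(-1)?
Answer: 2691/14 ≈ 192.21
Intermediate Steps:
Y(m, E) = -6
(129*62 + 75)/s(-127, C(-2, Y(1, 5))) = (129*62 + 75)/42 = (7998 + 75)*(1/42) = 8073*(1/42) = 2691/14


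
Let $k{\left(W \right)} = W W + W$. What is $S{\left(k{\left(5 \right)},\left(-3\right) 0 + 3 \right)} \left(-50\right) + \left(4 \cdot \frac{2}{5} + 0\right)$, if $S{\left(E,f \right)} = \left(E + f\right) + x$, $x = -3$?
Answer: $- \frac{7492}{5} \approx -1498.4$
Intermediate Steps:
$k{\left(W \right)} = W + W^{2}$ ($k{\left(W \right)} = W^{2} + W = W + W^{2}$)
$S{\left(E,f \right)} = -3 + E + f$ ($S{\left(E,f \right)} = \left(E + f\right) - 3 = -3 + E + f$)
$S{\left(k{\left(5 \right)},\left(-3\right) 0 + 3 \right)} \left(-50\right) + \left(4 \cdot \frac{2}{5} + 0\right) = \left(-3 + 5 \left(1 + 5\right) + \left(\left(-3\right) 0 + 3\right)\right) \left(-50\right) + \left(4 \cdot \frac{2}{5} + 0\right) = \left(-3 + 5 \cdot 6 + \left(0 + 3\right)\right) \left(-50\right) + \left(4 \cdot 2 \cdot \frac{1}{5} + 0\right) = \left(-3 + 30 + 3\right) \left(-50\right) + \left(4 \cdot \frac{2}{5} + 0\right) = 30 \left(-50\right) + \left(\frac{8}{5} + 0\right) = -1500 + \frac{8}{5} = - \frac{7492}{5}$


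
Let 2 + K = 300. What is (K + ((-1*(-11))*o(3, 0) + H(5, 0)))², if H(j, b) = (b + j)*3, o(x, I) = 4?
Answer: 127449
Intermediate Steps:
K = 298 (K = -2 + 300 = 298)
H(j, b) = 3*b + 3*j
(K + ((-1*(-11))*o(3, 0) + H(5, 0)))² = (298 + (-1*(-11)*4 + (3*0 + 3*5)))² = (298 + (11*4 + (0 + 15)))² = (298 + (44 + 15))² = (298 + 59)² = 357² = 127449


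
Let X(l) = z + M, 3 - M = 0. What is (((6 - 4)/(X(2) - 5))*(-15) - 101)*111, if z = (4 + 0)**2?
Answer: -80142/7 ≈ -11449.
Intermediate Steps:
M = 3 (M = 3 - 1*0 = 3 + 0 = 3)
z = 16 (z = 4**2 = 16)
X(l) = 19 (X(l) = 16 + 3 = 19)
(((6 - 4)/(X(2) - 5))*(-15) - 101)*111 = (((6 - 4)/(19 - 5))*(-15) - 101)*111 = ((2/14)*(-15) - 101)*111 = ((2*(1/14))*(-15) - 101)*111 = ((1/7)*(-15) - 101)*111 = (-15/7 - 101)*111 = -722/7*111 = -80142/7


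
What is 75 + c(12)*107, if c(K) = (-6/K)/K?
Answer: 1693/24 ≈ 70.542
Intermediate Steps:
c(K) = -6/K**2
75 + c(12)*107 = 75 - 6/12**2*107 = 75 - 6*1/144*107 = 75 - 1/24*107 = 75 - 107/24 = 1693/24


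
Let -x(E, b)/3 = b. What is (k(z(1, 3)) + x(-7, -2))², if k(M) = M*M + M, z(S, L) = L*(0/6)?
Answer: 36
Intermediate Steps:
z(S, L) = 0 (z(S, L) = L*(0*(⅙)) = L*0 = 0)
x(E, b) = -3*b
k(M) = M + M² (k(M) = M² + M = M + M²)
(k(z(1, 3)) + x(-7, -2))² = (0*(1 + 0) - 3*(-2))² = (0*1 + 6)² = (0 + 6)² = 6² = 36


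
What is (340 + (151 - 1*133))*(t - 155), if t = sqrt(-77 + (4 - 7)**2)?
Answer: -55490 + 716*I*sqrt(17) ≈ -55490.0 + 2952.1*I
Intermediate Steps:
t = 2*I*sqrt(17) (t = sqrt(-77 + (-3)**2) = sqrt(-77 + 9) = sqrt(-68) = 2*I*sqrt(17) ≈ 8.2462*I)
(340 + (151 - 1*133))*(t - 155) = (340 + (151 - 1*133))*(2*I*sqrt(17) - 155) = (340 + (151 - 133))*(-155 + 2*I*sqrt(17)) = (340 + 18)*(-155 + 2*I*sqrt(17)) = 358*(-155 + 2*I*sqrt(17)) = -55490 + 716*I*sqrt(17)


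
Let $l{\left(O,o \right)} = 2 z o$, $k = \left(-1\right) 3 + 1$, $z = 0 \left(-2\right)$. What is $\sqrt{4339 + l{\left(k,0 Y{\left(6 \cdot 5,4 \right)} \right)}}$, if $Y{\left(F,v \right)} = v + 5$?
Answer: $\sqrt{4339} \approx 65.871$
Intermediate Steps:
$z = 0$
$Y{\left(F,v \right)} = 5 + v$
$k = -2$ ($k = -3 + 1 = -2$)
$l{\left(O,o \right)} = 0$ ($l{\left(O,o \right)} = 2 \cdot 0 o = 0 o = 0$)
$\sqrt{4339 + l{\left(k,0 Y{\left(6 \cdot 5,4 \right)} \right)}} = \sqrt{4339 + 0} = \sqrt{4339}$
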